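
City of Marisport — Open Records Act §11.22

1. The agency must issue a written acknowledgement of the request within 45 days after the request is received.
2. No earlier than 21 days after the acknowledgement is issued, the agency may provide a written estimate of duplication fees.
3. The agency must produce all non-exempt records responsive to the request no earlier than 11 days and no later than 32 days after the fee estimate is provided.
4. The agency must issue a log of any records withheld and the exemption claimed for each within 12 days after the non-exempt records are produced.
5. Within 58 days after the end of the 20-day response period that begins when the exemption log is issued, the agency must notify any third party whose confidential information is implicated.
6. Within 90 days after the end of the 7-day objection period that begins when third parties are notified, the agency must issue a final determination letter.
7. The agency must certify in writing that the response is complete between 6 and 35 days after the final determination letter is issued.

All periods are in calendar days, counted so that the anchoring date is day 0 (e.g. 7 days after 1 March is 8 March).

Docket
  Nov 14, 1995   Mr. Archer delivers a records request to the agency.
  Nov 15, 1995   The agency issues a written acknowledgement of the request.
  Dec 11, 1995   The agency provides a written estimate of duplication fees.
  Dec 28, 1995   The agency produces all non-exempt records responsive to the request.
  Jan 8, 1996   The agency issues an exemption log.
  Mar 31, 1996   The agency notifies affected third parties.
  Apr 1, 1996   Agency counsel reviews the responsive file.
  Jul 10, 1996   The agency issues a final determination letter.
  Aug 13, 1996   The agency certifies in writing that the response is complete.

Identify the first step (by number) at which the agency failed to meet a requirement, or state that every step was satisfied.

Step 5

Step 1: 45 days after Nov 14, 1995 (when the request is received) is Dec 29, 1995; completed Nov 15, 1995, before the deadline.
Step 2: the earliest permitted date is 21 days after Nov 15, 1995 (when the acknowledgement is issued), i.e. Dec 6, 1995; Dec 11, 1995 is on or after that date.
Step 3: the window is 11–32 days after Dec 11, 1995 (when the fee estimate is provided), so Dec 22, 1995 through Jan 12, 1996; done Dec 28, 1995, which is between those dates.
Step 4: 12 days after Dec 28, 1995 (when the non-exempt records are produced) is Jan 9, 1996; done Jan 8, 1996 — timely.
Step 5: 58 days after Jan 28, 1996 (end of the 20-day response period, which began when the exemption log is issued on Jan 8, 1996) is Mar 26, 1996; Mar 31, 1996 misses that deadline by 5 days.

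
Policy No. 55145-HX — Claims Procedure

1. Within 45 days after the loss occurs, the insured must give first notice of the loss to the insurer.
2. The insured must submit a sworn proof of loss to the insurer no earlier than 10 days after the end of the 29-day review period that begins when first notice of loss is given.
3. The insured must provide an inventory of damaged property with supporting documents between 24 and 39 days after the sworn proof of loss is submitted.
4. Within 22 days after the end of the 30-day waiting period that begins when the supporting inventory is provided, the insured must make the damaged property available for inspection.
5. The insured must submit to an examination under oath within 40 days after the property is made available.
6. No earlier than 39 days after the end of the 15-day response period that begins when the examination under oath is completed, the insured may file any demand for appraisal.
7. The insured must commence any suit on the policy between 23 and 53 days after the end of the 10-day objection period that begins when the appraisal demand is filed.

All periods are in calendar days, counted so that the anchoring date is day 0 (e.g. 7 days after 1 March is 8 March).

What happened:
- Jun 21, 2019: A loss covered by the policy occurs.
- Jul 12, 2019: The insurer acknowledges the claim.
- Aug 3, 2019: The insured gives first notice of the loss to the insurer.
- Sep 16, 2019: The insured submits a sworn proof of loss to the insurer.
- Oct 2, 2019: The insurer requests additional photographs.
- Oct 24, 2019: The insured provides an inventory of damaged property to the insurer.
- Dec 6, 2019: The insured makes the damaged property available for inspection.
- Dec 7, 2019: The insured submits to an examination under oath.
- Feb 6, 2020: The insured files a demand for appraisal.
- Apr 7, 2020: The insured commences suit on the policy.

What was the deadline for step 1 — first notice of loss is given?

Aug 5, 2019

Step 1 runs from Jun 21, 2019, when the loss occurs. 45 days after Jun 21, 2019 is Aug 5, 2019.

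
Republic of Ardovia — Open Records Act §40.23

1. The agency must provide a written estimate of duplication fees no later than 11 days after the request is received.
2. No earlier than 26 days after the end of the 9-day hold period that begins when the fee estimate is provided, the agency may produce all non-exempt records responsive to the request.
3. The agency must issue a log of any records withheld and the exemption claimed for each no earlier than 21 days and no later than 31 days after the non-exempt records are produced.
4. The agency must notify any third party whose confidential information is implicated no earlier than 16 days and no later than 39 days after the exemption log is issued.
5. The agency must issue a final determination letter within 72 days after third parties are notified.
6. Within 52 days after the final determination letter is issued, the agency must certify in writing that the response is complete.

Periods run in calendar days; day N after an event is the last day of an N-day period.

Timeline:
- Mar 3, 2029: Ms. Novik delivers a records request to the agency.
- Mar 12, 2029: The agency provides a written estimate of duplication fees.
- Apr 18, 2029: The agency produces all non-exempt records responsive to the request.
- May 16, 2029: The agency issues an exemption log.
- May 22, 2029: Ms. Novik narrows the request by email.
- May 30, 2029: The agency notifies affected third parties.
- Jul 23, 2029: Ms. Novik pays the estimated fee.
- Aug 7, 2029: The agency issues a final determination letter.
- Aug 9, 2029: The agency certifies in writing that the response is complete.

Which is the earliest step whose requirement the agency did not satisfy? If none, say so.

Step 4

(1) due by Mar 3, 2029 + 11 days = Mar 14, 2029; completed Mar 12, 2029, before the deadline.
(2) permitted from Mar 21, 2029 + 26 days = Apr 16, 2029 onward; done Apr 18, 2029, after the minimum wait.
(3) the permitted window runs from Apr 18, 2029 + 21 = May 9, 2029 to Apr 18, 2029 + 31 = May 19, 2029; done May 16, 2029, which is between those dates.
(4) the permitted window runs from May 16, 2029 + 16 = Jun 1, 2029 to May 16, 2029 + 39 = Jun 24, 2029; done May 30, 2029 — 2 days before the window opened.
That is the first point of non-compliance.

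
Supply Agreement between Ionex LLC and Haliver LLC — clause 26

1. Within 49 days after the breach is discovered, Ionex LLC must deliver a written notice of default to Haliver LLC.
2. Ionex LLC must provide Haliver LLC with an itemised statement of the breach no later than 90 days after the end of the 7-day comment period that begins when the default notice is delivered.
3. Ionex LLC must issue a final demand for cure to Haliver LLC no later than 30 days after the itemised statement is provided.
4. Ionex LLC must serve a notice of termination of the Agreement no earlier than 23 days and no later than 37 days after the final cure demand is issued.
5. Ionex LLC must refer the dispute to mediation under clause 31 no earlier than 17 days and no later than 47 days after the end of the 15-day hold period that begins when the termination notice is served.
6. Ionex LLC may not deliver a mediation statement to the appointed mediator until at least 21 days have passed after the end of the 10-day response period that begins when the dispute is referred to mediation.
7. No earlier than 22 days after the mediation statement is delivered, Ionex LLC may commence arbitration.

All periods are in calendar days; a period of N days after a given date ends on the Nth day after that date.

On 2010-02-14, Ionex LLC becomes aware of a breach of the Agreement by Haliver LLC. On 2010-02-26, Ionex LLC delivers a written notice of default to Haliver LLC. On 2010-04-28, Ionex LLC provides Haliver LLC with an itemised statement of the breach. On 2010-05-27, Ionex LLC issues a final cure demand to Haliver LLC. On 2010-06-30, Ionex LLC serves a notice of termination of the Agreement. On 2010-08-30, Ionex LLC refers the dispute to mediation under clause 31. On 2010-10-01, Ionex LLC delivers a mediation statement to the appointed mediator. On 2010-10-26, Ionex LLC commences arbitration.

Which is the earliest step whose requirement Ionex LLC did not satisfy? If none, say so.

None — every step was satisfied

Step 1 — counting 49 days from 2010-02-14 (when the breach is discovered) gives a deadline of 2010-04-04; done 2010-02-26 — timely.
Step 2 — counting 90 days from 2010-03-05 (end of the 7-day comment period, which began when the default notice is delivered on 2010-02-26) gives a deadline of 2010-06-03; 2010-04-28 is within that limit.
Step 3 — counting 30 days from 2010-04-28 (when the itemised statement is provided) gives a deadline of 2010-05-28; done 2010-05-27 — timely.
Step 4 — 23 and 37 days from 2010-05-27 (when the final cure demand is issued) are 2010-06-19 and 2010-07-03 respectively; done 2010-06-30 — within the window.
Step 5 — 17 and 47 days from 2010-07-15 (end of the 15-day hold period, which began when the termination notice is served on 2010-06-30) are 2010-08-01 and 2010-08-31 respectively; done 2010-08-30 — within the window.
Step 6 — must wait 21 days from 2010-09-09 (end of the 10-day response period, which began when the dispute is referred to mediation on 2010-08-30), so not before 2010-09-30; 2010-10-01 is on or after that date.
Step 7 — must wait 22 days from 2010-10-01 (when the mediation statement is delivered), so not before 2010-10-23; 2010-10-26 is on or after that date.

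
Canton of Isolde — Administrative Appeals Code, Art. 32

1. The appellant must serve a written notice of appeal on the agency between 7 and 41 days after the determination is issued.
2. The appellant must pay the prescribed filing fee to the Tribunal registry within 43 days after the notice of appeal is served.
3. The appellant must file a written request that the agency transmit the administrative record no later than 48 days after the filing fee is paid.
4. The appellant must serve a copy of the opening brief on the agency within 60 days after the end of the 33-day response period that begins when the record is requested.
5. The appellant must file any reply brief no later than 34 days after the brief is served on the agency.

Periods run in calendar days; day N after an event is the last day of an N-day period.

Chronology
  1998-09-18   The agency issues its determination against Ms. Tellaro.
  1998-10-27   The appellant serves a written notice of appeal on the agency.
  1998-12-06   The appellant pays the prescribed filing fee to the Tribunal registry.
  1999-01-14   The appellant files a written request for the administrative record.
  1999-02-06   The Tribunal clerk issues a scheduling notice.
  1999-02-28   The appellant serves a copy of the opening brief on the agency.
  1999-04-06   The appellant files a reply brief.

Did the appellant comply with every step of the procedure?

No

Step 1 — 7 and 41 days from 1998-09-18 (when the determination is issued) are 1998-09-25 and 1998-10-29 respectively; 1998-10-27 falls inside that range.
Step 2 — counting 43 days from 1998-10-27 (when the notice of appeal is served) gives a deadline of 1998-12-09; done 1998-12-06 — timely.
Step 3 — counting 48 days from 1998-12-06 (when the filing fee is paid) gives a deadline of 1999-01-23; completed 1999-01-14, before the deadline.
Step 4 — counting 60 days from 1999-02-16 (end of the 33-day response period, which began when the record is requested on 1999-01-14) gives a deadline of 1999-04-17; 1999-02-28 is within that limit.
Step 5 — counting 34 days from 1999-02-28 (when the brief is served on the agency) gives a deadline of 1999-04-03; not done until 1999-04-06, 3 days after the deadline.
No need to go further; step 5 was not satisfied.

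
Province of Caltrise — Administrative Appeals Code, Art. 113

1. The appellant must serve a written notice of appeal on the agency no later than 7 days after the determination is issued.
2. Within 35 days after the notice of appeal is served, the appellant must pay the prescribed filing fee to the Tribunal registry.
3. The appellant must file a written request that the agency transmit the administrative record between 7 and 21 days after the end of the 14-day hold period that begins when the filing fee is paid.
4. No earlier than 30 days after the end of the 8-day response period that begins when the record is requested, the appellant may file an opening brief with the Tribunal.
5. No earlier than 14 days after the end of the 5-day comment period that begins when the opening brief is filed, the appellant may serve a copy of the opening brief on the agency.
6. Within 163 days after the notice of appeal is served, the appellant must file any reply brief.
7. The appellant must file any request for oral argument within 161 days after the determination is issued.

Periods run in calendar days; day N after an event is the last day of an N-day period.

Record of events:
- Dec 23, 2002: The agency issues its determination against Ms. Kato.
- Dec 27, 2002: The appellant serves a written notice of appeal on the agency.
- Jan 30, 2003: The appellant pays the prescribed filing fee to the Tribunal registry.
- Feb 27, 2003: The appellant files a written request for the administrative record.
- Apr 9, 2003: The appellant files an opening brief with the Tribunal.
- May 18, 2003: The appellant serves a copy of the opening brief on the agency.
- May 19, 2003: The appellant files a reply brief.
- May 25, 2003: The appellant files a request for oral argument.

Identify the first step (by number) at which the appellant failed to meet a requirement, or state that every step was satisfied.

None — every step was satisfied

Step 1: 7 days after Dec 23, 2002 (when the determination is issued) is Dec 30, 2002; done Dec 27, 2002 — timely.
Step 2: 35 days after Dec 27, 2002 (when the notice of appeal is served) is Jan 31, 2003; done Jan 30, 2003 — timely.
Step 3: the window is 7–21 days after Feb 13, 2003 (end of the 14-day hold period, which began when the filing fee is paid on Jan 30, 2003), so Feb 20, 2003 through Mar 6, 2003; Feb 27, 2003 falls inside that range.
Step 4: the earliest permitted date is 30 days after Mar 7, 2003 (end of the 8-day response period, which began when the record is requested on Feb 27, 2003), i.e. Apr 6, 2003; done Apr 9, 2003, after the minimum wait.
Step 5: the earliest permitted date is 14 days after Apr 14, 2003 (end of the 5-day comment period, which began when the opening brief is filed on Apr 9, 2003), i.e. Apr 28, 2003; May 18, 2003 is on or after that date.
Step 6: 163 days after Dec 27, 2002 (when the notice of appeal is served) is Jun 8, 2003; completed May 19, 2003, before the deadline.
Step 7: 161 days after Dec 23, 2002 (when the determination is issued) is Jun 2, 2003; done May 25, 2003 — timely.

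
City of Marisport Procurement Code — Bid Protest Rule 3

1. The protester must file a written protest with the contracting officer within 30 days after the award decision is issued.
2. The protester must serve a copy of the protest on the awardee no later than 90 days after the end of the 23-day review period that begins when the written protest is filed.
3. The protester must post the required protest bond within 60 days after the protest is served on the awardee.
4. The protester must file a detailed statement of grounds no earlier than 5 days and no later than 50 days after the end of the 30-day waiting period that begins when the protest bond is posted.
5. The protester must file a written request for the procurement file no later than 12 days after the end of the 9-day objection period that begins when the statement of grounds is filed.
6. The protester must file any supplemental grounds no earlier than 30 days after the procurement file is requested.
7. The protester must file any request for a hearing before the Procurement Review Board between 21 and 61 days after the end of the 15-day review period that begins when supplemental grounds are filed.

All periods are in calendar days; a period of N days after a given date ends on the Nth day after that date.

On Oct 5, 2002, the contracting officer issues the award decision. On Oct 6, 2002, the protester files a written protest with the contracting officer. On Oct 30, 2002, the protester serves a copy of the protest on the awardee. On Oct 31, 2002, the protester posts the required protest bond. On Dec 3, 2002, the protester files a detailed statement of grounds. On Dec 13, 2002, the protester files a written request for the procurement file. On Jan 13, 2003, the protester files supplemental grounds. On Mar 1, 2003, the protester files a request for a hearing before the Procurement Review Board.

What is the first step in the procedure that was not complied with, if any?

Step 4

(1) due by Oct 5, 2002 + 30 days = Nov 4, 2002; Oct 6, 2002 is within that limit.
(2) due by Oct 29, 2002 + 90 days = Jan 27, 2003; Oct 30, 2002 is within that limit.
(3) due by Oct 30, 2002 + 60 days = Dec 29, 2002; Oct 31, 2002 is within that limit.
(4) the permitted window runs from Nov 30, 2002 + 5 = Dec 5, 2002 to Nov 30, 2002 + 50 = Jan 19, 2003; Dec 3, 2002 is 2 days too early.
No need to go further; step 4 was not satisfied.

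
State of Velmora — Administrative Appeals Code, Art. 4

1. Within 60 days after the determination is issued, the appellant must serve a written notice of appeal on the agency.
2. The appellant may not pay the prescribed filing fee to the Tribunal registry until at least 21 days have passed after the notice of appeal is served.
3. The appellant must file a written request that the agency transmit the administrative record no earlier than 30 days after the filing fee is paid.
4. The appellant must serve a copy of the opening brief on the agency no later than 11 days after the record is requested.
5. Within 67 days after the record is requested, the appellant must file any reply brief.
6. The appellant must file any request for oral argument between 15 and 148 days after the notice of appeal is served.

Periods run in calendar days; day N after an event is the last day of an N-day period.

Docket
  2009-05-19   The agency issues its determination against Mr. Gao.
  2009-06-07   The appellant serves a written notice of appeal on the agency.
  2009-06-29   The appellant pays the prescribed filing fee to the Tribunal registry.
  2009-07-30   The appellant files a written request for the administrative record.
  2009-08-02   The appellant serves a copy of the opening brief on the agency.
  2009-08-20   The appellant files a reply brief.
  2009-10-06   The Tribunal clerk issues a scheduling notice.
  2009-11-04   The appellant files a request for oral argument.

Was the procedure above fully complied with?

Step 1: 60 days after 2009-05-19 (when the determination is issued) is 2009-07-18; 2009-06-07 is within that limit.
Step 2: the earliest permitted date is 21 days after 2009-06-07 (when the notice of appeal is served), i.e. 2009-06-28; done 2009-06-29, after the minimum wait.
Step 3: the earliest permitted date is 30 days after 2009-06-29 (when the filing fee is paid), i.e. 2009-07-29; 2009-07-30 is on or after that date.
Step 4: 11 days after 2009-07-30 (when the record is requested) is 2009-08-10; done 2009-08-02 — timely.
Step 5: 67 days after 2009-07-30 (when the record is requested) is 2009-10-05; done 2009-08-20 — timely.
Step 6: the window is 15–148 days after 2009-06-07 (when the notice of appeal is served), so 2009-06-22 through 2009-11-02; 2009-11-04 is 2 days past the end of the window.

No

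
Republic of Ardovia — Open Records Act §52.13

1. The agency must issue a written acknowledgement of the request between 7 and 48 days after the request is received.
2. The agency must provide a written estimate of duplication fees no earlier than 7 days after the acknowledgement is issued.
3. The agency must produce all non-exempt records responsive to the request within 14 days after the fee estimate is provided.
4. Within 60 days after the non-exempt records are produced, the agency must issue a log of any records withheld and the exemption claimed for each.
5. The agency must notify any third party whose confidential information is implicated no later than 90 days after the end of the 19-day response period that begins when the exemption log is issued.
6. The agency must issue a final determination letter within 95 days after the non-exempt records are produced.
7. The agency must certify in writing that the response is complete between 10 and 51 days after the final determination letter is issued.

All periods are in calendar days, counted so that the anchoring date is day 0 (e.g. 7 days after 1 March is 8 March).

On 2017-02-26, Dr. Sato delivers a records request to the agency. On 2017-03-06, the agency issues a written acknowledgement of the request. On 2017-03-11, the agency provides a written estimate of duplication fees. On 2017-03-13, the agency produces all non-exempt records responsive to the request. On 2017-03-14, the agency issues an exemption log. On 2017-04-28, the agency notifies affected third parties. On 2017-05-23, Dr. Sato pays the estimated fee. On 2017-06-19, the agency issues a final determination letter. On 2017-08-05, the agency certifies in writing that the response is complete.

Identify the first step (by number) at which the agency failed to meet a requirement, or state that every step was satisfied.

(1) the permitted window runs from 2017-02-26 + 7 = 2017-03-05 to 2017-02-26 + 48 = 2017-04-15; done 2017-03-06, which is between those dates.
(2) permitted from 2017-03-06 + 7 days = 2017-03-13 onward; 2017-03-11 is 2 days before the earliest permitted date.
The procedure was therefore not followed at step 2.

Step 2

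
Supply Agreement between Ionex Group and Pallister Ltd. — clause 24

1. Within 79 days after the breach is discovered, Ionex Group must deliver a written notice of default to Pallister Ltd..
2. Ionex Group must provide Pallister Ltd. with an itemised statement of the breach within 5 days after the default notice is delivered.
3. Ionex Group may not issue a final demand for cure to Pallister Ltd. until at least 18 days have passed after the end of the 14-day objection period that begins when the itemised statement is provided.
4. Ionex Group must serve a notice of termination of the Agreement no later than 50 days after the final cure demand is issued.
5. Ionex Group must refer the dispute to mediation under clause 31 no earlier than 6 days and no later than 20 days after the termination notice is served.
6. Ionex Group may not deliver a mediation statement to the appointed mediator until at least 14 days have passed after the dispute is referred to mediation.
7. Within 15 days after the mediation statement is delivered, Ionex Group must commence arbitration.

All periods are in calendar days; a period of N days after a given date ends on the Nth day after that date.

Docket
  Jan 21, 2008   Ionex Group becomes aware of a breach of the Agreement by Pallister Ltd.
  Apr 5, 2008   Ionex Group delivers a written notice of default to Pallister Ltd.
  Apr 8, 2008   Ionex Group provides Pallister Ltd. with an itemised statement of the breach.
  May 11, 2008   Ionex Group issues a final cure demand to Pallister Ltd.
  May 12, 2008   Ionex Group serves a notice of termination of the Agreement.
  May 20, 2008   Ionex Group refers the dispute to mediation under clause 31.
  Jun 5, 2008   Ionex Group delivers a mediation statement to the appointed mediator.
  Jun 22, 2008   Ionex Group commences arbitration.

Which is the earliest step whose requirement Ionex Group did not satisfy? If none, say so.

Step 1: 79 days after Jan 21, 2008 (when the breach is discovered) is Apr 9, 2008; done Apr 5, 2008 — timely.
Step 2: 5 days after Apr 5, 2008 (when the default notice is delivered) is Apr 10, 2008; completed Apr 8, 2008, before the deadline.
Step 3: the earliest permitted date is 18 days after Apr 22, 2008 (end of the 14-day objection period, which began when the itemised statement is provided on Apr 8, 2008), i.e. May 10, 2008; done May 11, 2008 — permitted.
Step 4: 50 days after May 11, 2008 (when the final cure demand is issued) is Jun 30, 2008; May 12, 2008 is within that limit.
Step 5: the window is 6–20 days after May 12, 2008 (when the termination notice is served), so May 18, 2008 through Jun 1, 2008; done May 20, 2008 — within the window.
Step 6: the earliest permitted date is 14 days after May 20, 2008 (when the dispute is referred to mediation), i.e. Jun 3, 2008; Jun 5, 2008 is on or after that date.
Step 7: 15 days after Jun 5, 2008 (when the mediation statement is delivered) is Jun 20, 2008; done Jun 22, 2008 — 2 days late.
The procedure was therefore not followed at step 7.

Step 7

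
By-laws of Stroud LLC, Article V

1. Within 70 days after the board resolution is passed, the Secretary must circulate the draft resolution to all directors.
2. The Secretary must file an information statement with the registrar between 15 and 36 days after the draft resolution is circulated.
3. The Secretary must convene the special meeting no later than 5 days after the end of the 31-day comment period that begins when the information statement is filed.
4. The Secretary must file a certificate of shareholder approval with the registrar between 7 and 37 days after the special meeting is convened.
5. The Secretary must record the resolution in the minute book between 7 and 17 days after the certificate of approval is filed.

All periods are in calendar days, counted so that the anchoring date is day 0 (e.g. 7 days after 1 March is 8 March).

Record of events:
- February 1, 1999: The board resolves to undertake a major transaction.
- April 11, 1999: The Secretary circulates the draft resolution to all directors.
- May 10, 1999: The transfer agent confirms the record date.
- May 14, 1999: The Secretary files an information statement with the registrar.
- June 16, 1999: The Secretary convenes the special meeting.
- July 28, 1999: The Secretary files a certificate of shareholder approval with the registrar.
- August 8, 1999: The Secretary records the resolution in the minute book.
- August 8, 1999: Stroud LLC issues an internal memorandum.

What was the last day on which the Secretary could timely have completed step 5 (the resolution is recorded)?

August 14, 1999

Step 5 runs from July 28, 1999, when the certificate of approval is filed. The window is 7–17 days after July 28, 1999; it closes on August 14, 1999.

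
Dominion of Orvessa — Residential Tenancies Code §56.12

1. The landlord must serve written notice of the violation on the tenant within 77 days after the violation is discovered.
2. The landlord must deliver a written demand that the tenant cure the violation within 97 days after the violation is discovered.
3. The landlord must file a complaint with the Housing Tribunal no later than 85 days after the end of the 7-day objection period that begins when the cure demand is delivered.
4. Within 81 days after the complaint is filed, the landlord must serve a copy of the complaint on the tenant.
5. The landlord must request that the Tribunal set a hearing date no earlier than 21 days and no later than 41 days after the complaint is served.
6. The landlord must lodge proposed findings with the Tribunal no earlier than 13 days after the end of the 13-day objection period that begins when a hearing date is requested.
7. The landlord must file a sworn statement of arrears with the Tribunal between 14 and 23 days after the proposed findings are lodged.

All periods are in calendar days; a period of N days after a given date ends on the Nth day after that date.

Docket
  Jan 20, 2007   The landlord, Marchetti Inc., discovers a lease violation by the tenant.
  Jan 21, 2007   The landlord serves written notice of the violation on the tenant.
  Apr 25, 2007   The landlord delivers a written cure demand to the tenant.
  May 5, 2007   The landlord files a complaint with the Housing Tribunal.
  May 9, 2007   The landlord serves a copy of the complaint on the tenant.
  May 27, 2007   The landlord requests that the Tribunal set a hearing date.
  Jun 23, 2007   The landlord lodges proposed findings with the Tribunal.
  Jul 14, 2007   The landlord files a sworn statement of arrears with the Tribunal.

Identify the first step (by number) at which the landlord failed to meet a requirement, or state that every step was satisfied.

Step 5

(1) due by Jan 20, 2007 + 77 days = Apr 7, 2007; Jan 21, 2007 is within that limit.
(2) due by Jan 20, 2007 + 97 days = Apr 27, 2007; completed Apr 25, 2007, before the deadline.
(3) due by May 2, 2007 + 85 days = Jul 26, 2007; done May 5, 2007 — timely.
(4) due by May 5, 2007 + 81 days = Jul 25, 2007; done May 9, 2007 — timely.
(5) the permitted window runs from May 9, 2007 + 21 = May 30, 2007 to May 9, 2007 + 41 = Jun 19, 2007; May 27, 2007 is 3 days too early.
The procedure was therefore not followed at step 5.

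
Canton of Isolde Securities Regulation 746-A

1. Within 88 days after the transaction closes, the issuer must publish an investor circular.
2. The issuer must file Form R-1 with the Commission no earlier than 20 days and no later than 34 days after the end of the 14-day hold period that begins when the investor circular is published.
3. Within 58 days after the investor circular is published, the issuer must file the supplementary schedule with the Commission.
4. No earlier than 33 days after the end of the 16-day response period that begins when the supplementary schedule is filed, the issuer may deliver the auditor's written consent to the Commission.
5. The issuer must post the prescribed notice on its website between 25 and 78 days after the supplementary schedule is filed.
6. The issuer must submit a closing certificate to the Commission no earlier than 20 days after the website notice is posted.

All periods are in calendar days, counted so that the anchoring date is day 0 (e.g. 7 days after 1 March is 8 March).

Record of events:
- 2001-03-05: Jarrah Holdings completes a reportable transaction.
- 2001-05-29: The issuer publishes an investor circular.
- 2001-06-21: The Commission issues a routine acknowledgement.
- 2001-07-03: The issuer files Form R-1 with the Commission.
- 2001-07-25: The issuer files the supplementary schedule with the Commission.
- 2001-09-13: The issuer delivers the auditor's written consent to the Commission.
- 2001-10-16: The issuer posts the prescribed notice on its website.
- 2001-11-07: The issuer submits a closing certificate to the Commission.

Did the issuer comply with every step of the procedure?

Step 1 — counting 88 days from 2001-03-05 (when the transaction closes) gives a deadline of 2001-06-01; 2001-05-29 is within that limit.
Step 2 — 20 and 34 days from 2001-06-12 (end of the 14-day hold period, which began when the investor circular is published on 2001-05-29) are 2001-07-02 and 2001-07-16 respectively; done 2001-07-03 — within the window.
Step 3 — counting 58 days from 2001-05-29 (when the investor circular is published) gives a deadline of 2001-07-26; completed 2001-07-25, before the deadline.
Step 4 — must wait 33 days from 2001-08-10 (end of the 16-day response period, which began when the supplementary schedule is filed on 2001-07-25), so not before 2001-09-12; done 2001-09-13, after the minimum wait.
Step 5 — 25 and 78 days from 2001-07-25 (when the supplementary schedule is filed) are 2001-08-19 and 2001-10-11 respectively; done 2001-10-16 — 5 days after the window closed.

No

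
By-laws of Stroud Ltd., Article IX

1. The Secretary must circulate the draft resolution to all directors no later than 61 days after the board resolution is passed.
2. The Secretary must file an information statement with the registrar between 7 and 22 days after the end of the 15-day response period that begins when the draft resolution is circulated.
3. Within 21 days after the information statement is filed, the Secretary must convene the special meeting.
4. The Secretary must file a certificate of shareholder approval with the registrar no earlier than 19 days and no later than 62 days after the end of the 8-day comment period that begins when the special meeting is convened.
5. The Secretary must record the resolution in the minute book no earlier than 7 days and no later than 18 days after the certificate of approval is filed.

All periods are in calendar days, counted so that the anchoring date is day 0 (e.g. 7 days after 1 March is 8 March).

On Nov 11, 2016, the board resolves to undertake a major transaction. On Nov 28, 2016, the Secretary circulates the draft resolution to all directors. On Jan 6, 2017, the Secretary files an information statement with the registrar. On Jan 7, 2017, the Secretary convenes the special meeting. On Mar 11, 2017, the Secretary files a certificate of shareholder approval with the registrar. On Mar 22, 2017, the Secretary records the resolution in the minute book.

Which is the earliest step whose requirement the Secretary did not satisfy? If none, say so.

Step 1: 61 days after Nov 11, 2016 (when the board resolution is passed) is Jan 11, 2017; Nov 28, 2016 is within that limit.
Step 2: the window is 7–22 days after Dec 13, 2016 (end of the 15-day response period, which began when the draft resolution is circulated on Nov 28, 2016), so Dec 20, 2016 through Jan 4, 2017; done Jan 6, 2017 — 2 days after the window closed.
The analysis stops there.

Step 2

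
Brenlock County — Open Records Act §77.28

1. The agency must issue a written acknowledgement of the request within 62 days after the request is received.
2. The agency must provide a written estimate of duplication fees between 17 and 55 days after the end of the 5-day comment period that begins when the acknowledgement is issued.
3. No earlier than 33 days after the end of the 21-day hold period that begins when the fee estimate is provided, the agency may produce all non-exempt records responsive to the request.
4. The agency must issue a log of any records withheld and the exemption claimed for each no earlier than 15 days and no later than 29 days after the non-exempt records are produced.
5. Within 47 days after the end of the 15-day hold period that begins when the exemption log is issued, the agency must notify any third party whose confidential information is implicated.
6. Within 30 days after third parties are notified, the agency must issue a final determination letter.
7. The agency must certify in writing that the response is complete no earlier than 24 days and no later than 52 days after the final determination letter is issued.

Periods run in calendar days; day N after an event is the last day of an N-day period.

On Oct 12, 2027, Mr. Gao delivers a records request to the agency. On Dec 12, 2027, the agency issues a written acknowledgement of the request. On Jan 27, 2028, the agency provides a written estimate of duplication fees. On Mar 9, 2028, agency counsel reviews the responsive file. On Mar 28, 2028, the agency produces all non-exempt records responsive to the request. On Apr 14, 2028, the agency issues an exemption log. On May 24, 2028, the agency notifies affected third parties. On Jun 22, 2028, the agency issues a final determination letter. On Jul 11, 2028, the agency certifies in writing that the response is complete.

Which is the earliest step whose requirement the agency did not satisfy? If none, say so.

Step 7

Step 1 — counting 62 days from Oct 12, 2027 (when the request is received) gives a deadline of Dec 13, 2027; completed Dec 12, 2027, before the deadline.
Step 2 — 17 and 55 days from Dec 17, 2027 (end of the 5-day comment period, which began when the acknowledgement is issued on Dec 12, 2027) are Jan 3, 2028 and Feb 10, 2028 respectively; done Jan 27, 2028, which is between those dates.
Step 3 — must wait 33 days from Feb 17, 2028 (end of the 21-day hold period, which began when the fee estimate is provided on Jan 27, 2028), so not before Mar 21, 2028; Mar 28, 2028 is on or after that date.
Step 4 — 15 and 29 days from Mar 28, 2028 (when the non-exempt records are produced) are Apr 12, 2028 and Apr 26, 2028 respectively; Apr 14, 2028 falls inside that range.
Step 5 — counting 47 days from Apr 29, 2028 (end of the 15-day hold period, which began when the exemption log is issued on Apr 14, 2028) gives a deadline of Jun 15, 2028; completed May 24, 2028, before the deadline.
Step 6 — counting 30 days from May 24, 2028 (when third parties are notified) gives a deadline of Jun 23, 2028; Jun 22, 2028 is within that limit.
Step 7 — 24 and 52 days from Jun 22, 2028 (when the final determination letter is issued) are Jul 16, 2028 and Aug 13, 2028 respectively; Jul 11, 2028 is 5 days too early.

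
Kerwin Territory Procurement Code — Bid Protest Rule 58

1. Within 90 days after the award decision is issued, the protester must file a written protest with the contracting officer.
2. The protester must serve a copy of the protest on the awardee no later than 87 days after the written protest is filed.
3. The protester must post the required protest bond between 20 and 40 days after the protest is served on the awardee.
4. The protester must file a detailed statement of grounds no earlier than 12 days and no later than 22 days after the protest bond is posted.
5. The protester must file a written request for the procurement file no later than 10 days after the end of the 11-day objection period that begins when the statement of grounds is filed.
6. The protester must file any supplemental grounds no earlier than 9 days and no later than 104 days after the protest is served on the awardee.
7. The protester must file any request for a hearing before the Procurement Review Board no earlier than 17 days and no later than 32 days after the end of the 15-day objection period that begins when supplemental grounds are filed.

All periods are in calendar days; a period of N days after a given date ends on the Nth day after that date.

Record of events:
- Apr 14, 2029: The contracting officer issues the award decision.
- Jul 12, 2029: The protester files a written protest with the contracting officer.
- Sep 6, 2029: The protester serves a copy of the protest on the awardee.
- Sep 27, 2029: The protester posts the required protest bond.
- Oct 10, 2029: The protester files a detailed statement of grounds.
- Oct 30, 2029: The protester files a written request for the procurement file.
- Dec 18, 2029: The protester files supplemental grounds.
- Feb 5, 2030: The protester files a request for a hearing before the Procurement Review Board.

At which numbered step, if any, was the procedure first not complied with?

Step 7

(1) due by Apr 14, 2029 + 90 days = Jul 13, 2029; Jul 12, 2029 is within that limit.
(2) due by Jul 12, 2029 + 87 days = Oct 7, 2029; done Sep 6, 2029 — timely.
(3) the permitted window runs from Sep 6, 2029 + 20 = Sep 26, 2029 to Sep 6, 2029 + 40 = Oct 16, 2029; Sep 27, 2029 falls inside that range.
(4) the permitted window runs from Sep 27, 2029 + 12 = Oct 9, 2029 to Sep 27, 2029 + 22 = Oct 19, 2029; done Oct 10, 2029 — within the window.
(5) due by Oct 21, 2029 + 10 days = Oct 31, 2029; completed Oct 30, 2029, before the deadline.
(6) the permitted window runs from Sep 6, 2029 + 9 = Sep 15, 2029 to Sep 6, 2029 + 104 = Dec 19, 2029; Dec 18, 2029 falls inside that range.
(7) the permitted window runs from Jan 2, 2030 + 17 = Jan 19, 2030 to Jan 2, 2030 + 32 = Feb 3, 2030; done Feb 5, 2030 — 2 days after the window closed.
No need to go further; step 7 was not satisfied.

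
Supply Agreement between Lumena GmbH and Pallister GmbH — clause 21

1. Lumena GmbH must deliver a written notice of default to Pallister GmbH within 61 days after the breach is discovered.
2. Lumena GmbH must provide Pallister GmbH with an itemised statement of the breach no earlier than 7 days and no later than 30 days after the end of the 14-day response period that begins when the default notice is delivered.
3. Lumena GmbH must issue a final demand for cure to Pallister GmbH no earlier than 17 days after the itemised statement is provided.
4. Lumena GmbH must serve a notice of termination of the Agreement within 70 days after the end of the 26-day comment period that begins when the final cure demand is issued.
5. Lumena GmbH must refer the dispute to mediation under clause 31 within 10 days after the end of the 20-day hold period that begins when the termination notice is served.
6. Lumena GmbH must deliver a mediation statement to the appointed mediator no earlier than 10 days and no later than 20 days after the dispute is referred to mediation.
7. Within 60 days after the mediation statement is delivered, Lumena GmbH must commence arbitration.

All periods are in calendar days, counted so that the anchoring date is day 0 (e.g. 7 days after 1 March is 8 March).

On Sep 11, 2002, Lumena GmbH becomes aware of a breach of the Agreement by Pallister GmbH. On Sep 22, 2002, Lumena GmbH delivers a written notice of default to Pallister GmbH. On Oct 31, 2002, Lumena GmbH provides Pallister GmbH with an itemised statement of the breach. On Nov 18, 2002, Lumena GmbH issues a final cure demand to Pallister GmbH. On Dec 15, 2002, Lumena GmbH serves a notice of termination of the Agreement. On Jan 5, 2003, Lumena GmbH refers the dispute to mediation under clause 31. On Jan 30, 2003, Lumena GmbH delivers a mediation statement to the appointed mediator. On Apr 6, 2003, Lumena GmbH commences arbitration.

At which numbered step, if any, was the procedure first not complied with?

Step 6

Step 1 — counting 61 days from Sep 11, 2002 (when the breach is discovered) gives a deadline of Nov 11, 2002; done Sep 22, 2002 — timely.
Step 2 — 7 and 30 days from Oct 6, 2002 (end of the 14-day response period, which began when the default notice is delivered on Sep 22, 2002) are Oct 13, 2002 and Nov 5, 2002 respectively; done Oct 31, 2002, which is between those dates.
Step 3 — must wait 17 days from Oct 31, 2002 (when the itemised statement is provided), so not before Nov 17, 2002; done Nov 18, 2002, after the minimum wait.
Step 4 — counting 70 days from Dec 14, 2002 (end of the 26-day comment period, which began when the final cure demand is issued on Nov 18, 2002) gives a deadline of Feb 22, 2003; done Dec 15, 2002 — timely.
Step 5 — counting 10 days from Jan 4, 2003 (end of the 20-day hold period, which began when the termination notice is served on Dec 15, 2002) gives a deadline of Jan 14, 2003; Jan 5, 2003 is within that limit.
Step 6 — 10 and 20 days from Jan 5, 2003 (when the dispute is referred to mediation) are Jan 15, 2003 and Jan 25, 2003 respectively; Jan 30, 2003 is 5 days past the end of the window.
The procedure was therefore not followed at step 6.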